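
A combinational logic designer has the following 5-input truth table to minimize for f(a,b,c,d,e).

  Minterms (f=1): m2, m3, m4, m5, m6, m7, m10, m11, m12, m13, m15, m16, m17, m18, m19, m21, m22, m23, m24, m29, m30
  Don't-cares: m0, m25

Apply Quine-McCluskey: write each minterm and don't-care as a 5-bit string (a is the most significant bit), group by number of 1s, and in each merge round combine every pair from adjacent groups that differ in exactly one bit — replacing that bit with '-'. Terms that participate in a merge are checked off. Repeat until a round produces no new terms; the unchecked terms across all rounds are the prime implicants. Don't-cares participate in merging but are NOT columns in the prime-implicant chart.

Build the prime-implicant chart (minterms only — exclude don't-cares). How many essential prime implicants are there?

Round 0: 00000✓ 00010✓ 00011✓ 00100✓ 00101✓ 00110✓ 00111✓ 01010✓ 01011✓ 01100✓ 01101✓ 01111✓ 10000✓ 10001✓ 10010✓ 10011✓ 10101✓ 10110✓ 10111✓ 11000✓ 11001✓ 11101✓ 11110✓
Round 1: -0000✓ -0010✓ -0011✓ -0101✓ -0110✓ -0111✓ -1101✓ 0-010✓ 0-011✓ 0-100✓ 0-101✓ 0-111✓ 00-00✓ 00-10✓ 00-11✓ 000-0✓ 0001-✓ 001-0✓ 001-1✓ 0010-✓ 0011-✓ 01-11✓ 0101-✓ 011-1✓ 0110-✓ 1-000✓ 1-001✓ 1-101✓ 1-110 10-01✓ 10-10✓ 10-11✓ 100-0✓ 100-1✓ 1000-✓ 1001-✓ 101-1✓ 1011-✓ 11-01✓ 1100-✓
Round 2: --101 -0-10✓ -0-11✓ -00-0 -001-✓ -01-1 -011-✓ 0--11 0-01- 0-1-1 0-10- 00--0 00-1-✓ 001-- 1--01 1-00- 10--1 10-1-✓ 100--
Round 3: -0-1-
PIs = {--101, -0-1-, -00-0, -01-1, 0--11, 0-01-, 0-1-1, 0-10-, 00--0, 001--, 1--01, 1-00-, 1-110, 10--1, 100--}
Coverage chart:
  m2: -0-1-,-00-0,0-01-,00--0
  m3: -0-1-,0--11,0-01-
  m4: 0-10-,00--0,001--
  m5: --101,-01-1,0-1-1,0-10-,001--
  m6: -0-1-,00--0,001--
  m7: -0-1-,-01-1,0--11,0-1-1,001--
  m10: 0-01- ←essential
  m11: 0--11,0-01-
  m12: 0-10- ←essential
  m13: --101,0-1-1,0-10-
  m15: 0--11,0-1-1
  m16: -00-0,1-00-,100--
  m17: 1--01,1-00-,10--1,100--
  m18: -0-1-,-00-0,100--
  m19: -0-1-,10--1,100--
  m21: --101,-01-1,1--01,10--1
  m22: -0-1-,1-110
  m23: -0-1-,-01-1,10--1
  m24: 1-00- ←essential
  m29: --101,1--01
  m30: 1-110 ←essential
Essential: 0-01-, 0-10-, 1-00-, 1-110

4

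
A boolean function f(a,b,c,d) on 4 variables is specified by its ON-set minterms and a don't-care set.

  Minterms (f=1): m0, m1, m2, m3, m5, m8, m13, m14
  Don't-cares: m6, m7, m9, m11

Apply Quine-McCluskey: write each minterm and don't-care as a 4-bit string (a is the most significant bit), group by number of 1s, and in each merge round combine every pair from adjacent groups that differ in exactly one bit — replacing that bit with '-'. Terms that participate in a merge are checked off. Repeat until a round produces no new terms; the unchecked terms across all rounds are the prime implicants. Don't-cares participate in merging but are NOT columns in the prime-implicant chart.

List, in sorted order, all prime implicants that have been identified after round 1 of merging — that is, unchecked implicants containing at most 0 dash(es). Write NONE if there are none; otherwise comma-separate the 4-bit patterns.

size-2^0 implicants → 0000(✓)  0001(✓)  0010(✓)  0011(✓)  0101(✓)  0110(✓)  0111(✓)  1000(✓)  1001(✓)  1011(✓)  1101(✓)  1110(✓)
size-2^1 implicants → -000(✓)  -001(✓)  -011(✓)  -101(✓)  -110  0-01(✓)  0-10(✓)  0-11(✓)  00-0(✓)  00-1(✓)  000-(✓)  001-(✓)  01-1(✓)  011-(✓)  1-01(✓)  10-1(✓)  100-(✓)
size-2^2 implicants → --01  -0-1  -00-  0--1  0-1-  00--
Unchecked terms (primes): --01, -0-1, -00-, -110, 0--1, 0-1-, 00--

NONE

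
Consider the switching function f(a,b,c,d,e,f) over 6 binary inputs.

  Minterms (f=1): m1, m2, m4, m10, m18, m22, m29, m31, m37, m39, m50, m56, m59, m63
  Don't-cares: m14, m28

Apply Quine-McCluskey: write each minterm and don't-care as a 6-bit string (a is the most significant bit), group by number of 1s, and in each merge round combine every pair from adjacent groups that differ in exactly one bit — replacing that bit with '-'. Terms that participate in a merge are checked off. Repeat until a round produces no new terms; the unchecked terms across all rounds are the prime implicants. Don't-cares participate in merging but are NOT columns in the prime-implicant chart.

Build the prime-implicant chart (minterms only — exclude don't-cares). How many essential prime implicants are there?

7

size-2^0 implicants → 000001  000010(✓)  000100  001010(✓)  001110(✓)  010010(✓)  010110(✓)  011100(✓)  011101(✓)  011111(✓)  100101(✓)  100111(✓)  110010(✓)  111000  111011(✓)  111111(✓)
size-2^1 implicants → -10010  -11111  0-0010  00-010  001-10  010-10  0111-1  01110-  1001-1  111-11
Unchecked terms (primes): -10010, -11111, 0-0010, 00-010, 000001, 000100, 001-10, 010-10, 0111-1, 01110-, 1001-1, 111-11, 111000
Minterm coverage:
  m1 ⊆ 000001 [E]
  m2 ⊆ 0-0010,00-010
  m4 ⊆ 000100 [E]
  m10 ⊆ 00-010,001-10
  m18 ⊆ -10010,0-0010,010-10
  m22 ⊆ 010-10 [E]
  m29 ⊆ 0111-1,01110-
  m31 ⊆ -11111,0111-1
  m37 ⊆ 1001-1 [E]
  m39 ⊆ 1001-1 [E]
  m50 ⊆ -10010 [E]
  m56 ⊆ 111000 [E]
  m59 ⊆ 111-11 [E]
  m63 ⊆ -11111,111-11
E = {-10010, 000001, 000100, 010-10, 1001-1, 111-11, 111000}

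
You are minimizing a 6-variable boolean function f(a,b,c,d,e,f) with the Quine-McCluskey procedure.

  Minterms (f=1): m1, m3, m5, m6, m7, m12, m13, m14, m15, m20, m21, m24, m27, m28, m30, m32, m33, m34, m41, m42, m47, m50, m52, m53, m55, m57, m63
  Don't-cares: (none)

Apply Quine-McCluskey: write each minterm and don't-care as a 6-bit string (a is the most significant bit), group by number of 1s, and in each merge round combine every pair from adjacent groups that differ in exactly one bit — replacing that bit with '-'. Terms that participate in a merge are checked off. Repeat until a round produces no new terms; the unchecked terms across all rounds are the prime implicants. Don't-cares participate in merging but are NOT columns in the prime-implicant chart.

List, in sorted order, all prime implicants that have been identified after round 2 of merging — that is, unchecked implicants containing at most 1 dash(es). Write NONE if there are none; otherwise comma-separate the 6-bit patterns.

Round 0: 000001✓ 000011✓ 000101✓ 000110✓ 000111✓ 001100✓ 001101✓ 001110✓ 001111✓ 010100✓ 010101✓ 011000✓ 011011 011100✓ 011110✓ 100000✓ 100001✓ 100010✓ 101001✓ 101010✓ 101111✓ 110010✓ 110100✓ 110101✓ 110111✓ 111001✓ 111111✓
Round 1: -00001 -01111 -10100✓ -10101✓ 0-0101 0-1100✓ 0-1110✓ 00-101✓ 00-110✓ 00-111✓ 000-01✓ 000-11✓ 0000-1✓ 0001-1✓ 00011-✓ 0011-0✓ 0011-1✓ 00110-✓ 00111-✓ 01-100 01010-✓ 011-00 0111-0✓ 1-0010 1-1001 1-1111 10-001 10-010 1000-0 10000- 11-111 1101-1 11010-✓
Round 2: -1010- 0-11-0 00-1-1 00-11- 000--1 0011--
PIs = {-00001, -01111, -1010-, 0-0101, 0-11-0, 00-1-1, 00-11-, 000--1, 0011--, 01-100, 011-00, 011011, 1-0010, 1-1001, 1-1111, 10-001, 10-010, 1000-0, 10000-, 11-111, 1101-1}

-00001, -01111, 0-0101, 01-100, 011-00, 011011, 1-0010, 1-1001, 1-1111, 10-001, 10-010, 1000-0, 10000-, 11-111, 1101-1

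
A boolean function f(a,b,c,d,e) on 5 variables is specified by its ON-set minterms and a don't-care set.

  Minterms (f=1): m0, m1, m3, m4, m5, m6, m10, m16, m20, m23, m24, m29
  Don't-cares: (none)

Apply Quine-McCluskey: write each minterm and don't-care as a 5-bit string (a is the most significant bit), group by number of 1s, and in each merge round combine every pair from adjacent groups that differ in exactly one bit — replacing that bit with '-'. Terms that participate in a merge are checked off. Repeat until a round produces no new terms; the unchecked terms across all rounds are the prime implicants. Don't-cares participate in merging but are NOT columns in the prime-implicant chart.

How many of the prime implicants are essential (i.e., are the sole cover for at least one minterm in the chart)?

8

Round 0: 00000✓ 00001✓ 00011✓ 00100✓ 00101✓ 00110✓ 01010 10000✓ 10100✓ 10111 11000✓ 11101
Round 1: -0000✓ -0100✓ 00-00✓ 00-01✓ 000-1 0000-✓ 001-0 0010-✓ 1-000 10-00✓
Round 2: -0-00 00-0-
PIs = {-0-00, 00-0-, 000-1, 001-0, 01010, 1-000, 10111, 11101}
Coverage chart:
  m0: -0-00,00-0-
  m1: 00-0-,000-1
  m3: 000-1 ←essential
  m4: -0-00,00-0-,001-0
  m5: 00-0- ←essential
  m6: 001-0 ←essential
  m10: 01010 ←essential
  m16: -0-00,1-000
  m20: -0-00 ←essential
  m23: 10111 ←essential
  m24: 1-000 ←essential
  m29: 11101 ←essential
Essential: -0-00, 00-0-, 000-1, 001-0, 01010, 1-000, 10111, 11101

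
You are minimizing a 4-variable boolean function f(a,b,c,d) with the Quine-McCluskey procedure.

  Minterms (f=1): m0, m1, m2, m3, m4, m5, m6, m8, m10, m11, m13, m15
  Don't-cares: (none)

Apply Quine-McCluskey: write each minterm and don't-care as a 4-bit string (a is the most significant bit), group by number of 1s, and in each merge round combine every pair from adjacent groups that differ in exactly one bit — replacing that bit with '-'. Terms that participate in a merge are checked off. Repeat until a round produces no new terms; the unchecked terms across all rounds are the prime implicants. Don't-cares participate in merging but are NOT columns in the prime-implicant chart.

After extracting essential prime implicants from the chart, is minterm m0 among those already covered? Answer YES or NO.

Round 0: 0000✓ 0001✓ 0010✓ 0011✓ 0100✓ 0101✓ 0110✓ 1000✓ 1010✓ 1011✓ 1101✓ 1111✓
Round 1: -000✓ -010✓ -011✓ -101 0-00✓ 0-01✓ 0-10✓ 00-0✓ 00-1✓ 000-✓ 001-✓ 01-0✓ 010-✓ 1-11 10-0✓ 101-✓ 11-1
Round 2: -0-0 -01- 0--0 0-0- 00--
PIs = {-0-0, -01-, -101, 0--0, 0-0-, 00--, 1-11, 11-1}
Coverage chart:
  m0: -0-0,0--0,0-0-,00--
  m1: 0-0-,00--
  m2: -0-0,-01-,0--0,00--
  m3: -01-,00--
  m4: 0--0,0-0-
  m5: -101,0-0-
  m6: 0--0 ←essential
  m8: -0-0 ←essential
  m10: -0-0,-01-
  m11: -01-,1-11
  m13: -101,11-1
  m15: 1-11,11-1
Essential: -0-0, 0--0

YES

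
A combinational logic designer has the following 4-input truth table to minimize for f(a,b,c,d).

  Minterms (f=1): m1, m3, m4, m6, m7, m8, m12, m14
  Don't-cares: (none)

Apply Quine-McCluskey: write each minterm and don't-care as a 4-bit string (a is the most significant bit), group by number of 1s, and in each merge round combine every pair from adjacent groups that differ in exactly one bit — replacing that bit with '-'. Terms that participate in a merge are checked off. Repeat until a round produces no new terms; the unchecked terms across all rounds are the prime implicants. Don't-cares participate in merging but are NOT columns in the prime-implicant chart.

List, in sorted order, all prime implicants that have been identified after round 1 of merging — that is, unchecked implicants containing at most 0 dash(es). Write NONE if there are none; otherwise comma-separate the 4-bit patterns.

size-2^0 implicants → 0001(✓)  0011(✓)  0100(✓)  0110(✓)  0111(✓)  1000(✓)  1100(✓)  1110(✓)
size-2^1 implicants → -100(✓)  -110(✓)  0-11  00-1  01-0(✓)  011-  1-00  11-0(✓)
size-2^2 implicants → -1-0
Unchecked terms (primes): -1-0, 0-11, 00-1, 011-, 1-00

NONE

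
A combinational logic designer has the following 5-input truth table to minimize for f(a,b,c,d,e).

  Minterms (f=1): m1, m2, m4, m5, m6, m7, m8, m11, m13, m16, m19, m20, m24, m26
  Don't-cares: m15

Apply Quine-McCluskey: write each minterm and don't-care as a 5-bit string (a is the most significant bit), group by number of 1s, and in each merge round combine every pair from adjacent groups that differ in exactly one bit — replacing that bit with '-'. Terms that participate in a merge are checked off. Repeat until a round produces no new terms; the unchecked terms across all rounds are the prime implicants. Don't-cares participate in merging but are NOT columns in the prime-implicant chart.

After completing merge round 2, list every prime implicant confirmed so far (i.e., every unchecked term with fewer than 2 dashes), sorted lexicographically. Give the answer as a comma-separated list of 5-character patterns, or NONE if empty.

-0100, -1000, 00-01, 00-10, 01-11, 1-000, 10-00, 10011, 110-0

[col 0] 00001*, 00010*, 00100*, 00101*, 00110*, 00111*, 01000*, 01011*, 01101*, 01111*, 10000*, 10011, 10100*, 11000*, 11010*
[col 1] -0100, -1000, 0-101*, 0-111*, 00-01, 00-10, 001-0*, 001-1*, 0010-*, 0011-*, 01-11, 011-1*, 1-000, 10-00, 110-0
[col 2] 0-1-1, 001--
Prime implicants: -0100, -1000, 0-1-1, 00-01, 00-10, 001--, 01-11, 1-000, 10-00, 10011, 110-0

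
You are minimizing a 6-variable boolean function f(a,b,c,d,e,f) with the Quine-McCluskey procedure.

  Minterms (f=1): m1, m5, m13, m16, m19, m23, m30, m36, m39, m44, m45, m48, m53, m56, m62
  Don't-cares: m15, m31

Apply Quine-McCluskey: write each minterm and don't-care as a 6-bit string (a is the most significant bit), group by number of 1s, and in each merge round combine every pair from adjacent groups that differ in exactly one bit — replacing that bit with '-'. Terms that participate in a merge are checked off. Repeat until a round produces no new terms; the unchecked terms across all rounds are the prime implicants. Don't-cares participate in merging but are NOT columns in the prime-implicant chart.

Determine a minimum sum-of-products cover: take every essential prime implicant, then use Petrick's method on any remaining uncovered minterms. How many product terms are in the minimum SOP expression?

9

size-2^0 implicants → 000001(✓)  000101(✓)  001101(✓)  001111(✓)  010000(✓)  010011(✓)  010111(✓)  011110(✓)  011111(✓)  100100(✓)  100111  101100(✓)  101101(✓)  110000(✓)  110101  111000(✓)  111110(✓)
size-2^1 implicants → -01101  -10000  -11110  0-1111  00-101  000-01  0011-1  01-111  010-11  01111-  10-100  10110-  11-000
Unchecked terms (primes): -01101, -10000, -11110, 0-1111, 00-101, 000-01, 0011-1, 01-111, 010-11, 01111-, 10-100, 100111, 10110-, 11-000, 110101
Minterm coverage:
  m1 ⊆ 000-01 [E]
  m5 ⊆ 00-101,000-01
  m13 ⊆ -01101,00-101,0011-1
  m16 ⊆ -10000 [E]
  m19 ⊆ 010-11 [E]
  m23 ⊆ 01-111,010-11
  m30 ⊆ -11110,01111-
  m36 ⊆ 10-100 [E]
  m39 ⊆ 100111 [E]
  m44 ⊆ 10-100,10110-
  m45 ⊆ -01101,10110-
  m48 ⊆ -10000,11-000
  m53 ⊆ 110101 [E]
  m56 ⊆ 11-000 [E]
  m62 ⊆ -11110 [E]
E = {-10000, -11110, 000-01, 010-11, 10-100, 100111, 11-000, 110101}
Petrick residual → -01101
Cover = b'cde'f + bc'd'e'f' + bcdef' + a'b'c'e'f + a'bc'ef + ab'de'f' + ab'c'def + abd'e'f' + abc'de'f  |cover|=9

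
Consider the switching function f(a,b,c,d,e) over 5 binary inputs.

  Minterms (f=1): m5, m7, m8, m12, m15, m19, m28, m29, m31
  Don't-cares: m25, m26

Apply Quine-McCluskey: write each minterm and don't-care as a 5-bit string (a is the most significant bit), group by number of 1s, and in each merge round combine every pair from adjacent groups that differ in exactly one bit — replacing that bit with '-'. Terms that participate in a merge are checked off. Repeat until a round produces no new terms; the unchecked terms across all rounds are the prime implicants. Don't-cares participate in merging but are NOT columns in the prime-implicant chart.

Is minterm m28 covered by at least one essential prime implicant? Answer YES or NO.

Round 0: 00101✓ 00111✓ 01000✓ 01100✓ 01111✓ 10011 11001✓ 11010 11100✓ 11101✓ 11111✓
Round 1: -1100 -1111 0-111 001-1 01-00 11-01 111-1 1110-
PIs = {-1100, -1111, 0-111, 001-1, 01-00, 10011, 11-01, 11010, 111-1, 1110-}
Coverage chart:
  m5: 001-1 ←essential
  m7: 0-111,001-1
  m8: 01-00 ←essential
  m12: -1100,01-00
  m15: -1111,0-111
  m19: 10011 ←essential
  m28: -1100,1110-
  m29: 11-01,111-1,1110-
  m31: -1111,111-1
Essential: 001-1, 01-00, 10011

NO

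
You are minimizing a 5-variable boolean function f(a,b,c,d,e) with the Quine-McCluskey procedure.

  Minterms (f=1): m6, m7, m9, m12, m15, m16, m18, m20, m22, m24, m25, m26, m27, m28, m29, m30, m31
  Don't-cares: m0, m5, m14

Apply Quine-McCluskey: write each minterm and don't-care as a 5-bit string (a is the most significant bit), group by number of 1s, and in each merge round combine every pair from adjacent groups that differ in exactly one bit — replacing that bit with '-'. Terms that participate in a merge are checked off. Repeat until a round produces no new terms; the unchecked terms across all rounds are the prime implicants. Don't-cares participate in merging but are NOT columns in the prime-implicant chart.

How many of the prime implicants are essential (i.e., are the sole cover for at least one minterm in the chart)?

4

size-2^0 implicants → 00000(✓)  00101(✓)  00110(✓)  00111(✓)  01001(✓)  01100(✓)  01110(✓)  01111(✓)  10000(✓)  10010(✓)  10100(✓)  10110(✓)  11000(✓)  11001(✓)  11010(✓)  11011(✓)  11100(✓)  11101(✓)  11110(✓)  11111(✓)
size-2^1 implicants → -0000  -0110(✓)  -1001  -1100(✓)  -1110(✓)  -1111(✓)  0-110(✓)  0-111(✓)  001-1  0011-(✓)  011-0(✓)  0111-(✓)  1-000(✓)  1-010(✓)  1-100(✓)  1-110(✓)  10-00(✓)  10-10(✓)  100-0(✓)  101-0(✓)  11-00(✓)  11-01(✓)  11-10(✓)  11-11(✓)  110-0(✓)  110-1(✓)  1100-(✓)  1101-(✓)  111-0(✓)  111-1(✓)  1110-(✓)  1111-(✓)
size-2^2 implicants → --110  -11-0  -111-  0-11-  1--00(✓)  1--10(✓)  1-0-0(✓)  1-1-0(✓)  10--0(✓)  11--0(✓)  11--1(✓)  11-0-(✓)  11-1-(✓)  110--(✓)  111--(✓)
size-2^3 implicants → 1---0  11---
Unchecked terms (primes): --110, -0000, -1001, -11-0, -111-, 0-11-, 001-1, 1---0, 11---
Minterm coverage:
  m6 ⊆ --110,0-11-
  m7 ⊆ 0-11-,001-1
  m9 ⊆ -1001 [E]
  m12 ⊆ -11-0 [E]
  m15 ⊆ -111-,0-11-
  m16 ⊆ -0000,1---0
  m18 ⊆ 1---0 [E]
  m20 ⊆ 1---0 [E]
  m22 ⊆ --110,1---0
  m24 ⊆ 1---0,11---
  m25 ⊆ -1001,11---
  m26 ⊆ 1---0,11---
  m27 ⊆ 11--- [E]
  m28 ⊆ -11-0,1---0,11---
  m29 ⊆ 11--- [E]
  m30 ⊆ --110,-11-0,-111-,1---0,11---
  m31 ⊆ -111-,11---
E = {-1001, -11-0, 1---0, 11---}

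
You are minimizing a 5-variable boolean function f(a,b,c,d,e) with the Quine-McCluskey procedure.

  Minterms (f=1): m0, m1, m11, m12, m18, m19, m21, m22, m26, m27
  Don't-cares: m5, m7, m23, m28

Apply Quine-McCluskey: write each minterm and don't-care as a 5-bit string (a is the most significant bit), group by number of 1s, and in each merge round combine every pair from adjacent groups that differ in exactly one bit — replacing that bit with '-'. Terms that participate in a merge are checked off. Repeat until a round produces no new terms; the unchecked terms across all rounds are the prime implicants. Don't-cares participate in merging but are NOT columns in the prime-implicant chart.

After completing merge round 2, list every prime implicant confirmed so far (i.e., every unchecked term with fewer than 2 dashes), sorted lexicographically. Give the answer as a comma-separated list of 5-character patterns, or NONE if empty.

Round 0: 00000✓ 00001✓ 00101✓ 00111✓ 01011✓ 01100✓ 10010✓ 10011✓ 10101✓ 10110✓ 10111✓ 11010✓ 11011✓ 11100✓
Round 1: -0101✓ -0111✓ -1011 -1100 00-01 0000- 001-1✓ 1-010✓ 1-011✓ 10-10✓ 10-11✓ 1001-✓ 101-1✓ 1011-✓ 1101-✓
Round 2: -01-1 1-01- 10-1-
PIs = {-01-1, -1011, -1100, 00-01, 0000-, 1-01-, 10-1-}

-1011, -1100, 00-01, 0000-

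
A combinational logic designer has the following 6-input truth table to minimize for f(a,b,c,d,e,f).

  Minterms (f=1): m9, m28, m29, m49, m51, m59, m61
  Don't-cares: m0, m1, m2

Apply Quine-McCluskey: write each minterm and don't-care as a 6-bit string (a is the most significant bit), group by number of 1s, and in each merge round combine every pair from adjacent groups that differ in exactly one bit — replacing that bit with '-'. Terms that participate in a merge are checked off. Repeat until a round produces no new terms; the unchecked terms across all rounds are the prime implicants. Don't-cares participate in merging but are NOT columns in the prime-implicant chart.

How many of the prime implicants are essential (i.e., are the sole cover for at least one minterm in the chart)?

size-2^0 implicants → 000000(✓)  000001(✓)  000010(✓)  001001(✓)  011100(✓)  011101(✓)  110001(✓)  110011(✓)  111011(✓)  111101(✓)
size-2^1 implicants → -11101  00-001  0000-0  00000-  01110-  11-011  1100-1
Unchecked terms (primes): -11101, 00-001, 0000-0, 00000-, 01110-, 11-011, 1100-1
Minterm coverage:
  m9 ⊆ 00-001 [E]
  m28 ⊆ 01110- [E]
  m29 ⊆ -11101,01110-
  m49 ⊆ 1100-1 [E]
  m51 ⊆ 11-011,1100-1
  m59 ⊆ 11-011 [E]
  m61 ⊆ -11101 [E]
E = {-11101, 00-001, 01110-, 11-011, 1100-1}

5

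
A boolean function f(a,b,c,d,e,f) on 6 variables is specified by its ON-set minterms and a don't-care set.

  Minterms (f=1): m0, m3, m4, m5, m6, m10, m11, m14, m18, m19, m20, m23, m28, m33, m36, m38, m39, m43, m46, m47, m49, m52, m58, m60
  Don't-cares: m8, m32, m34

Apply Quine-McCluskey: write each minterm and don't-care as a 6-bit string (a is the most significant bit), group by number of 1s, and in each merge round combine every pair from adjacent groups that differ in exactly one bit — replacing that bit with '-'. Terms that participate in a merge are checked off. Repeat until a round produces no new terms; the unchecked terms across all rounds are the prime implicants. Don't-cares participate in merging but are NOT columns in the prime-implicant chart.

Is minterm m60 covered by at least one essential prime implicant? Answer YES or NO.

Round 0: 000000✓ 000011✓ 000100✓ 000101✓ 000110✓ 001000✓ 001010✓ 001011✓ 001110✓ 010010✓ 010011✓ 010100✓ 010111✓ 011100✓ 100000✓ 100001✓ 100010✓ 100100✓ 100110✓ 100111✓ 101011✓ 101110✓ 101111✓ 110001✓ 110100✓ 111010 111100✓
Round 1: -00000✓ -00100✓ -00110✓ -01011 -01110✓ -10100✓ -11100✓ 0-0011 0-0100✓ 00-000 00-011 00-110✓ 000-00✓ 0001-0✓ 00010- 001-10 0010-0 00101- 01-100✓ 010-11 01001- 1-0001 1-0100✓ 10-110✓ 10-111✓ 100-00✓ 100-10✓ 1000-0✓ 10000- 1001-0✓ 10011-✓ 101-11 10111-✓ 11-100✓
Round 2: --0100 -0-110 -00-00 -001-0 -1-100 10-11- 100--0
PIs = {--0100, -0-110, -00-00, -001-0, -01011, -1-100, 0-0011, 00-000, 00-011, 00010-, 001-10, 0010-0, 00101-, 010-11, 01001-, 1-0001, 10-11-, 100--0, 10000-, 101-11, 111010}
Coverage chart:
  m0: -00-00,00-000
  m3: 0-0011,00-011
  m4: --0100,-00-00,-001-0,00010-
  m5: 00010- ←essential
  m6: -0-110,-001-0
  m10: 001-10,0010-0,00101-
  m11: -01011,00-011,00101-
  m14: -0-110,001-10
  m18: 01001- ←essential
  m19: 0-0011,010-11,01001-
  m20: --0100,-1-100
  m23: 010-11 ←essential
  m28: -1-100 ←essential
  m33: 1-0001,10000-
  m36: --0100,-00-00,-001-0,100--0
  m38: -0-110,-001-0,10-11-,100--0
  m39: 10-11- ←essential
  m43: -01011,101-11
  m46: -0-110,10-11-
  m47: 10-11-,101-11
  m49: 1-0001 ←essential
  m52: --0100,-1-100
  m58: 111010 ←essential
  m60: -1-100 ←essential
Essential: -1-100, 00010-, 010-11, 01001-, 1-0001, 10-11-, 111010

YES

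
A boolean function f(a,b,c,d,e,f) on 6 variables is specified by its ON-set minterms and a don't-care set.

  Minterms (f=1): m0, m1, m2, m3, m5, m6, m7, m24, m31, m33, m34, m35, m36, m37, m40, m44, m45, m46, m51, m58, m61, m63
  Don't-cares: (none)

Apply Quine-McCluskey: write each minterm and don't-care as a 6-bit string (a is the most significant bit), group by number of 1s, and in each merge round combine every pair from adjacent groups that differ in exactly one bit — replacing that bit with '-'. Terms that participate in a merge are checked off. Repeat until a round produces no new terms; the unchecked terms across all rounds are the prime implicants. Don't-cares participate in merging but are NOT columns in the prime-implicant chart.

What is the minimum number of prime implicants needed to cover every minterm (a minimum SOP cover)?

12

[col 0] 000000*, 000001*, 000010*, 000011*, 000101*, 000110*, 000111*, 011000, 011111*, 100001*, 100010*, 100011*, 100100*, 100101*, 101000*, 101100*, 101101*, 101110*, 110011*, 111010, 111101*, 111111*
[col 1] -00001*, -00010*, -00011*, -00101*, -11111, 000-01*, 000-10*, 000-11*, 0000-0*, 0000-1*, 00000-*, 00001-*, 0001-1*, 00011-*, 1-0011, 1-1101, 10-100*, 10-101*, 100-01*, 1000-1*, 10001-*, 10010-*, 101-00, 1011-0, 10110-*, 1111-1
[col 2] -00-01, -000-1, -0001-, 000--1, 000-1-, 0000--, 10-10-
Prime implicants: -00-01, -000-1, -0001-, -11111, 000--1, 000-1-, 0000--, 011000, 1-0011, 1-1101, 10-10-, 101-00, 1011-0, 111010, 1111-1
PI chart (minterm → PIs covering it):
  0 | 0000--  (sole → essential)
  1 | -00-01,-000-1,000--1,0000--
  2 | -0001-,000-1-,0000--
  3 | -000-1,-0001-,000--1,000-1-,0000--
  5 | -00-01,000--1
  6 | 000-1-  (sole → essential)
  7 | 000--1,000-1-
  24 | 011000  (sole → essential)
  31 | -11111  (sole → essential)
  33 | -00-01,-000-1
  34 | -0001-  (sole → essential)
  35 | -000-1,-0001-,1-0011
  36 | 10-10-  (sole → essential)
  37 | -00-01,10-10-
  40 | 101-00  (sole → essential)
  44 | 10-10-,101-00,1011-0
  45 | 1-1101,10-10-
  46 | 1011-0  (sole → essential)
  51 | 1-0011  (sole → essential)
  58 | 111010  (sole → essential)
  61 | 1-1101,1111-1
  63 | -11111,1111-1
Essential prime implicants: -0001-, -11111, 000-1-, 0000--, 011000, 1-0011, 10-10-, 101-00, 1011-0, 111010
Petrick residual → -00-01, 1-1101
Minimum SOP uses 12 PIs: b'c'e'f + b'c'd'e + bcdef + a'b'c'e + a'b'c'd' + a'bcd'e'f' + ac'd'ef + acde'f + ab'de' + ab'ce'f' + ab'cdf' + abcd'ef'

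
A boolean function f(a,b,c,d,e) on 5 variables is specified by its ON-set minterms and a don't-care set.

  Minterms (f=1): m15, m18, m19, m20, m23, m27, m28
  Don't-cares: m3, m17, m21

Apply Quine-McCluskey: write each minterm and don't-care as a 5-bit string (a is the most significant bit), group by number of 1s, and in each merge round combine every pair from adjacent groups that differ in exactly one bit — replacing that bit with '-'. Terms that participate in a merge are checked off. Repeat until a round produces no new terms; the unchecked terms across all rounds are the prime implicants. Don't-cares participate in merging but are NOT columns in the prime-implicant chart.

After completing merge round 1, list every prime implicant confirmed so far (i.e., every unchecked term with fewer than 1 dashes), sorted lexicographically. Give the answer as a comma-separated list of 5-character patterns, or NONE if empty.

Round 0: 00011✓ 01111 10001✓ 10010✓ 10011✓ 10100✓ 10101✓ 10111✓ 11011✓ 11100✓
Round 1: -0011 1-011 1-100 10-01✓ 10-11✓ 100-1✓ 1001- 101-1✓ 1010-
Round 2: 10--1
PIs = {-0011, 01111, 1-011, 1-100, 10--1, 1001-, 1010-}

01111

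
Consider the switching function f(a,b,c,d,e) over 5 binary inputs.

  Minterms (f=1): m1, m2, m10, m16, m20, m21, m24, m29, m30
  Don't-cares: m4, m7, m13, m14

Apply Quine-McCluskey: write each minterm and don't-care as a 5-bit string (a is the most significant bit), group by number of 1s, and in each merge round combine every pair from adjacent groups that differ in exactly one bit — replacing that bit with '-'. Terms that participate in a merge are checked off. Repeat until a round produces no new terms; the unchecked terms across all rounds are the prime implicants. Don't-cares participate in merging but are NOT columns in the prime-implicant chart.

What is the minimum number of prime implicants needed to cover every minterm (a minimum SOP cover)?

[col 0] 00001, 00010*, 00100*, 00111, 01010*, 01101*, 01110*, 10000*, 10100*, 10101*, 11000*, 11101*, 11110*
[col 1] -0100, -1101, -1110, 0-010, 01-10, 1-000, 1-101, 10-00, 1010-
Prime implicants: -0100, -1101, -1110, 0-010, 00001, 00111, 01-10, 1-000, 1-101, 10-00, 1010-
PI chart (minterm → PIs covering it):
  1 | 00001  (sole → essential)
  2 | 0-010  (sole → essential)
  10 | 0-010,01-10
  16 | 1-000,10-00
  20 | -0100,10-00,1010-
  21 | 1-101,1010-
  24 | 1-000  (sole → essential)
  29 | -1101,1-101
  30 | -1110  (sole → essential)
Essential prime implicants: -1110, 0-010, 00001, 1-000
Petrick residual → -0100, 1-101
Minimum SOP uses 6 PIs: b'cd'e' + bcde' + a'c'de' + a'b'c'd'e + ac'd'e' + acd'e

6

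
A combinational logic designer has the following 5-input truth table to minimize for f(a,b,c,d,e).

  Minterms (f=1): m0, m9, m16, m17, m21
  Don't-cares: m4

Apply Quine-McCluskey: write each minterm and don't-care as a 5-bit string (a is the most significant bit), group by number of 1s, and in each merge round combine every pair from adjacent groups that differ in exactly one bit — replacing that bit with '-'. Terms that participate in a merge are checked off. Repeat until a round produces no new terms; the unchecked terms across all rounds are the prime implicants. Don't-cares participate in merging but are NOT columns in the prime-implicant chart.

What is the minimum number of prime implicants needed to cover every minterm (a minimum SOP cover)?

3

[col 0] 00000*, 00100*, 01001, 10000*, 10001*, 10101*
[col 1] -0000, 00-00, 10-01, 1000-
Prime implicants: -0000, 00-00, 01001, 10-01, 1000-
PI chart (minterm → PIs covering it):
  0 | -0000,00-00
  9 | 01001  (sole → essential)
  16 | -0000,1000-
  17 | 10-01,1000-
  21 | 10-01  (sole → essential)
Essential prime implicants: 01001, 10-01
Petrick residual → -0000
Minimum SOP uses 3 PIs: b'c'd'e' + a'bc'd'e + ab'd'e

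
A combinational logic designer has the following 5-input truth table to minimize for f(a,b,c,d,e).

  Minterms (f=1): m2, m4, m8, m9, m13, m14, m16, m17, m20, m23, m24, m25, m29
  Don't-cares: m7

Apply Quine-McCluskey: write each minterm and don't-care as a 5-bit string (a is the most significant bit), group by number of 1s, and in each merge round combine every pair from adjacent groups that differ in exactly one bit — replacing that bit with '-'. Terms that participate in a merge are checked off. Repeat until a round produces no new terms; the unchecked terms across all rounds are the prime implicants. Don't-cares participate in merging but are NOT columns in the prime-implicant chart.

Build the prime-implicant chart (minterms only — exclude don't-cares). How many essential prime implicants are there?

7

size-2^0 implicants → 00010  00100(✓)  00111(✓)  01000(✓)  01001(✓)  01101(✓)  01110  10000(✓)  10001(✓)  10100(✓)  10111(✓)  11000(✓)  11001(✓)  11101(✓)
size-2^1 implicants → -0100  -0111  -1000(✓)  -1001(✓)  -1101(✓)  01-01(✓)  0100-(✓)  1-000(✓)  1-001(✓)  10-00  1000-(✓)  11-01(✓)  1100-(✓)
size-2^2 implicants → -1-01  -100-  1-00-
Unchecked terms (primes): -0100, -0111, -1-01, -100-, 00010, 01110, 1-00-, 10-00
Minterm coverage:
  m2 ⊆ 00010 [E]
  m4 ⊆ -0100 [E]
  m8 ⊆ -100- [E]
  m9 ⊆ -1-01,-100-
  m13 ⊆ -1-01 [E]
  m14 ⊆ 01110 [E]
  m16 ⊆ 1-00-,10-00
  m17 ⊆ 1-00- [E]
  m20 ⊆ -0100,10-00
  m23 ⊆ -0111 [E]
  m24 ⊆ -100-,1-00-
  m25 ⊆ -1-01,-100-,1-00-
  m29 ⊆ -1-01 [E]
E = {-0100, -0111, -1-01, -100-, 00010, 01110, 1-00-}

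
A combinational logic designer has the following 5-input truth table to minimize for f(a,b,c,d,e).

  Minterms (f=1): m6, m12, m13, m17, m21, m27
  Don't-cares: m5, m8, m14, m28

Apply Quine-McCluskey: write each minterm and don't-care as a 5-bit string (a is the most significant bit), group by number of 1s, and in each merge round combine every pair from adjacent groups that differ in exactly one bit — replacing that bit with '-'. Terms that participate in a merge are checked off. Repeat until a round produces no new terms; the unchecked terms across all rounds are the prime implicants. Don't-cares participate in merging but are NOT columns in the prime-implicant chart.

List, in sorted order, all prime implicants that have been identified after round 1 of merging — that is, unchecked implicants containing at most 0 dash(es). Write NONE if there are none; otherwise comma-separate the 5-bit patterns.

11011

[col 0] 00101*, 00110*, 01000*, 01100*, 01101*, 01110*, 10001*, 10101*, 11011, 11100*
[col 1] -0101, -1100, 0-101, 0-110, 01-00, 011-0, 0110-, 10-01
Prime implicants: -0101, -1100, 0-101, 0-110, 01-00, 011-0, 0110-, 10-01, 11011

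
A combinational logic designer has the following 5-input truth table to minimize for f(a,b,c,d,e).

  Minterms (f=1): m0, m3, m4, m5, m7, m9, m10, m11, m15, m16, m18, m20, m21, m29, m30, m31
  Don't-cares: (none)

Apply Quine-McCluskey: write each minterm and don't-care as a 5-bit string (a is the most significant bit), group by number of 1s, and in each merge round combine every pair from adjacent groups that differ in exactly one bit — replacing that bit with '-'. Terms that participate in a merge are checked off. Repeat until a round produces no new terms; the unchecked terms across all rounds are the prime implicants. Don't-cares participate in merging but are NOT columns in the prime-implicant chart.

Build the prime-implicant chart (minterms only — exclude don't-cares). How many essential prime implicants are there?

6

Round 0: 00000✓ 00011✓ 00100✓ 00101✓ 00111✓ 01001✓ 01010✓ 01011✓ 01111✓ 10000✓ 10010✓ 10100✓ 10101✓ 11101✓ 11110✓ 11111✓
Round 1: -0000✓ -0100✓ -0101✓ -1111 0-011✓ 0-111✓ 00-00✓ 00-11✓ 001-1 0010-✓ 01-11✓ 010-1 0101- 1-101 10-00✓ 100-0 1010-✓ 111-1 1111-
Round 2: -0-00 -010- 0--11
PIs = {-0-00, -010-, -1111, 0--11, 001-1, 010-1, 0101-, 1-101, 100-0, 111-1, 1111-}
Coverage chart:
  m0: -0-00 ←essential
  m3: 0--11 ←essential
  m4: -0-00,-010-
  m5: -010-,001-1
  m7: 0--11,001-1
  m9: 010-1 ←essential
  m10: 0101- ←essential
  m11: 0--11,010-1,0101-
  m15: -1111,0--11
  m16: -0-00,100-0
  m18: 100-0 ←essential
  m20: -0-00,-010-
  m21: -010-,1-101
  m29: 1-101,111-1
  m30: 1111- ←essential
  m31: -1111,111-1,1111-
Essential: -0-00, 0--11, 010-1, 0101-, 100-0, 1111-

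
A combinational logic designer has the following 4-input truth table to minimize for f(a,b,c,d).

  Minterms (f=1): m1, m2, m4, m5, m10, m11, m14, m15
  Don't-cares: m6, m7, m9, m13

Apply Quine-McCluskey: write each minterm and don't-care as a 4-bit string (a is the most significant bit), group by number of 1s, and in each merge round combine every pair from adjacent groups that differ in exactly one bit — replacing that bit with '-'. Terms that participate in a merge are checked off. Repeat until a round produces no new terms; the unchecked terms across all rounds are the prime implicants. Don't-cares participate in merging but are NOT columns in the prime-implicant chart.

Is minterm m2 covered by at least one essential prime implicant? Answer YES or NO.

Round 0: 0001✓ 0010✓ 0100✓ 0101✓ 0110✓ 0111✓ 1001✓ 1010✓ 1011✓ 1101✓ 1110✓ 1111✓
Round 1: -001✓ -010✓ -101✓ -110✓ -111✓ 0-01✓ 0-10✓ 01-0✓ 01-1✓ 010-✓ 011-✓ 1-01✓ 1-10✓ 1-11✓ 10-1✓ 101-✓ 11-1✓ 111-✓
Round 2: --01 --10 -1-1 -11- 01-- 1--1 1-1-
PIs = {--01, --10, -1-1, -11-, 01--, 1--1, 1-1-}
Coverage chart:
  m1: --01 ←essential
  m2: --10 ←essential
  m4: 01-- ←essential
  m5: --01,-1-1,01--
  m10: --10,1-1-
  m11: 1--1,1-1-
  m14: --10,-11-,1-1-
  m15: -1-1,-11-,1--1,1-1-
Essential: --01, --10, 01--

YES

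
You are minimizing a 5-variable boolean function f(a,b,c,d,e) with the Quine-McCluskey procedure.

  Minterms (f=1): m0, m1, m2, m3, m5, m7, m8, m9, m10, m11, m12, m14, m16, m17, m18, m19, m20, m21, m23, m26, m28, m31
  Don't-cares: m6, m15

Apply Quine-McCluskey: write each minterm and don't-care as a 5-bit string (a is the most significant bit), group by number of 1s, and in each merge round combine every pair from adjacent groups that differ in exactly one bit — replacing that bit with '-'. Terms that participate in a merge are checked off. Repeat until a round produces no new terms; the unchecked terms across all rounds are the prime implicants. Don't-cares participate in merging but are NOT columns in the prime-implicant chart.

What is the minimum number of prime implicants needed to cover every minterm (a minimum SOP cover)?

Round 0: 00000✓ 00001✓ 00010✓ 00011✓ 00101✓ 00110✓ 00111✓ 01000✓ 01001✓ 01010✓ 01011✓ 01100✓ 01110✓ 01111✓ 10000✓ 10001✓ 10010✓ 10011✓ 10100✓ 10101✓ 10111✓ 11010✓ 11100✓ 11111✓
Round 1: -0000✓ -0001✓ -0010✓ -0011✓ -0101✓ -0111✓ -1010✓ -1100 -1111✓ 0-000✓ 0-001✓ 0-010✓ 0-011✓ 0-110✓ 0-111✓ 00-01✓ 00-10✓ 00-11✓ 000-0✓ 000-1✓ 0000-✓ 0001-✓ 001-1✓ 0011-✓ 01-00✓ 01-10✓ 01-11✓ 010-0✓ 010-1✓ 0100-✓ 0101-✓ 011-0✓ 0111-✓ 1-010✓ 1-100 1-111✓ 10-00✓ 10-01✓ 10-11✓ 100-0✓ 100-1✓ 1000-✓ 1001-✓ 101-1✓ 1010-✓
Round 2: --010 --111 -0-01✓ -0-11✓ -00-0✓ -00-1✓ -000-✓ -001-✓ -01-1✓ 0--10✓ 0--11✓ 0-0-0✓ 0-0-1✓ 0-00-✓ 0-01-✓ 0-11-✓ 00--1✓ 00-1-✓ 000--✓ 01--0 01-1-✓ 010--✓ 10--1✓ 10-0- 100--✓
Round 3: -0--1 -00-- 0--1- 0-0--
PIs = {--010, --111, -0--1, -00--, -1100, 0--1-, 0-0--, 01--0, 1-100, 10-0-}
Coverage chart:
  m0: -00--,0-0--
  m1: -0--1,-00--,0-0--
  m2: --010,-00--,0--1-,0-0--
  m3: -0--1,-00--,0--1-,0-0--
  m5: -0--1 ←essential
  m7: --111,-0--1,0--1-
  m8: 0-0--,01--0
  m9: 0-0-- ←essential
  m10: --010,0--1-,0-0--,01--0
  m11: 0--1-,0-0--
  m12: -1100,01--0
  m14: 0--1-,01--0
  m16: -00--,10-0-
  m17: -0--1,-00--,10-0-
  m18: --010,-00--
  m19: -0--1,-00--
  m20: 1-100,10-0-
  m21: -0--1,10-0-
  m23: --111,-0--1
  m26: --010 ←essential
  m28: -1100,1-100
  m31: --111 ←essential
Essential: --010, --111, -0--1, 0-0--
Petrick residual → -00--, 01--0, 1-100
Min cover (7 terms): c'de' + cde + b'e + b'c' + a'c' + a'be' + acd'e'

7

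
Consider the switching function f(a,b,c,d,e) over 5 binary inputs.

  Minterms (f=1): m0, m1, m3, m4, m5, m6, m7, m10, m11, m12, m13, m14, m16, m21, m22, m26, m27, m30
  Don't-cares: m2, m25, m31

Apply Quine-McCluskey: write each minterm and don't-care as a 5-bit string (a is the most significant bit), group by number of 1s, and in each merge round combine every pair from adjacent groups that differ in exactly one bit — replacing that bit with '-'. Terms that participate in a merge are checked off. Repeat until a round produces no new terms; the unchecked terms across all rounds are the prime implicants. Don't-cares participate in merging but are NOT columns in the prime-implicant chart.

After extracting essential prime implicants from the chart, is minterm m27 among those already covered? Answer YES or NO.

size-2^0 implicants → 00000(✓)  00001(✓)  00010(✓)  00011(✓)  00100(✓)  00101(✓)  00110(✓)  00111(✓)  01010(✓)  01011(✓)  01100(✓)  01101(✓)  01110(✓)  10000(✓)  10101(✓)  10110(✓)  11001(✓)  11010(✓)  11011(✓)  11110(✓)  11111(✓)
size-2^1 implicants → -0000  -0101  -0110(✓)  -1010(✓)  -1011(✓)  -1110(✓)  0-010(✓)  0-011(✓)  0-100(✓)  0-101(✓)  0-110(✓)  00-00(✓)  00-01(✓)  00-10(✓)  00-11(✓)  000-0(✓)  000-1(✓)  0000-(✓)  0001-(✓)  001-0(✓)  001-1(✓)  0010-(✓)  0011-(✓)  01-10(✓)  0101-(✓)  011-0(✓)  0110-(✓)  1-110(✓)  11-10(✓)  11-11(✓)  110-1  1101-(✓)  1111-(✓)
size-2^2 implicants → --110  -1-10  -101-  0--10  0-01-  0-1-0  0-10-  00--0(✓)  00--1(✓)  00-0-(✓)  00-1-(✓)  000--(✓)  001--(✓)  11-1-
size-2^3 implicants → 00---
Unchecked terms (primes): --110, -0000, -0101, -1-10, -101-, 0--10, 0-01-, 0-1-0, 0-10-, 00---, 11-1-, 110-1
Minterm coverage:
  m0 ⊆ -0000,00---
  m1 ⊆ 00--- [E]
  m3 ⊆ 0-01-,00---
  m4 ⊆ 0-1-0,0-10-,00---
  m5 ⊆ -0101,0-10-,00---
  m6 ⊆ --110,0--10,0-1-0,00---
  m7 ⊆ 00--- [E]
  m10 ⊆ -1-10,-101-,0--10,0-01-
  m11 ⊆ -101-,0-01-
  m12 ⊆ 0-1-0,0-10-
  m13 ⊆ 0-10- [E]
  m14 ⊆ --110,-1-10,0--10,0-1-0
  m16 ⊆ -0000 [E]
  m21 ⊆ -0101 [E]
  m22 ⊆ --110 [E]
  m26 ⊆ -1-10,-101-,11-1-
  m27 ⊆ -101-,11-1-,110-1
  m30 ⊆ --110,-1-10,11-1-
E = {--110, -0000, -0101, 0-10-, 00---}

NO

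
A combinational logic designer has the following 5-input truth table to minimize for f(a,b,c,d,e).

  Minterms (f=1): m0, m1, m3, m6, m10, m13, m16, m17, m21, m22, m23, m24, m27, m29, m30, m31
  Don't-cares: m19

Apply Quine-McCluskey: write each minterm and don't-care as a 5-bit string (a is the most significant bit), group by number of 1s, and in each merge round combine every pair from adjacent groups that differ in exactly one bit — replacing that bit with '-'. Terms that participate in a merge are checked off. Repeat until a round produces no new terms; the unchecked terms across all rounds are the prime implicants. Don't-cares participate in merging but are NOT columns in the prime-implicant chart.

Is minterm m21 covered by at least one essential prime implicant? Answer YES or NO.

size-2^0 implicants → 00000(✓)  00001(✓)  00011(✓)  00110(✓)  01010  01101(✓)  10000(✓)  10001(✓)  10011(✓)  10101(✓)  10110(✓)  10111(✓)  11000(✓)  11011(✓)  11101(✓)  11110(✓)  11111(✓)
size-2^1 implicants → -0000(✓)  -0001(✓)  -0011(✓)  -0110  -1101  000-1(✓)  0000-(✓)  1-000  1-011(✓)  1-101(✓)  1-110(✓)  1-111(✓)  10-01(✓)  10-11(✓)  100-1(✓)  1000-(✓)  101-1(✓)  1011-(✓)  11-11(✓)  111-1(✓)  1111-(✓)
size-2^2 implicants → -00-1  -000-  1--11  1-1-1  1-11-  10--1
Unchecked terms (primes): -00-1, -000-, -0110, -1101, 01010, 1--11, 1-000, 1-1-1, 1-11-, 10--1
Minterm coverage:
  m0 ⊆ -000- [E]
  m1 ⊆ -00-1,-000-
  m3 ⊆ -00-1 [E]
  m6 ⊆ -0110 [E]
  m10 ⊆ 01010 [E]
  m13 ⊆ -1101 [E]
  m16 ⊆ -000-,1-000
  m17 ⊆ -00-1,-000-,10--1
  m21 ⊆ 1-1-1,10--1
  m22 ⊆ -0110,1-11-
  m23 ⊆ 1--11,1-1-1,1-11-,10--1
  m24 ⊆ 1-000 [E]
  m27 ⊆ 1--11 [E]
  m29 ⊆ -1101,1-1-1
  m30 ⊆ 1-11- [E]
  m31 ⊆ 1--11,1-1-1,1-11-
E = {-00-1, -000-, -0110, -1101, 01010, 1--11, 1-000, 1-11-}

NO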